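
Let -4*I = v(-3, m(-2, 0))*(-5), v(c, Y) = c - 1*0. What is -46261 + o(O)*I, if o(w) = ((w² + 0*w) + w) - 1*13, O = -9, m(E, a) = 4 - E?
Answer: -185929/4 ≈ -46482.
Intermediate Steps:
v(c, Y) = c (v(c, Y) = c + 0 = c)
I = -15/4 (I = -(-3)*(-5)/4 = -¼*15 = -15/4 ≈ -3.7500)
o(w) = -13 + w + w² (o(w) = ((w² + 0) + w) - 13 = (w² + w) - 13 = (w + w²) - 13 = -13 + w + w²)
-46261 + o(O)*I = -46261 + (-13 - 9 + (-9)²)*(-15/4) = -46261 + (-13 - 9 + 81)*(-15/4) = -46261 + 59*(-15/4) = -46261 - 885/4 = -185929/4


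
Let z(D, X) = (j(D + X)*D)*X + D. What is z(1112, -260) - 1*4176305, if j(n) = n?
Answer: -250505433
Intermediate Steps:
z(D, X) = D + D*X*(D + X) (z(D, X) = ((D + X)*D)*X + D = (D*(D + X))*X + D = D*X*(D + X) + D = D + D*X*(D + X))
z(1112, -260) - 1*4176305 = 1112*(1 - 260*(1112 - 260)) - 1*4176305 = 1112*(1 - 260*852) - 4176305 = 1112*(1 - 221520) - 4176305 = 1112*(-221519) - 4176305 = -246329128 - 4176305 = -250505433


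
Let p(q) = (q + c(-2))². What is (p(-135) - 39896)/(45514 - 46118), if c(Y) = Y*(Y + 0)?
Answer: 22735/604 ≈ 37.641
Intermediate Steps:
c(Y) = Y² (c(Y) = Y*Y = Y²)
p(q) = (4 + q)² (p(q) = (q + (-2)²)² = (q + 4)² = (4 + q)²)
(p(-135) - 39896)/(45514 - 46118) = ((4 - 135)² - 39896)/(45514 - 46118) = ((-131)² - 39896)/(-604) = (17161 - 39896)*(-1/604) = -22735*(-1/604) = 22735/604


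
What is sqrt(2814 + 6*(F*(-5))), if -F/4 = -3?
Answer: sqrt(2454) ≈ 49.538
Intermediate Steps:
F = 12 (F = -4*(-3) = 12)
sqrt(2814 + 6*(F*(-5))) = sqrt(2814 + 6*(12*(-5))) = sqrt(2814 + 6*(-60)) = sqrt(2814 - 360) = sqrt(2454)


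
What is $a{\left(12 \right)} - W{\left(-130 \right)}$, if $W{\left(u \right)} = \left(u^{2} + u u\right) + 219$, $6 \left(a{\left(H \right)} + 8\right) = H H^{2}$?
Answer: $-33739$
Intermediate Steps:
$a{\left(H \right)} = -8 + \frac{H^{3}}{6}$ ($a{\left(H \right)} = -8 + \frac{H H^{2}}{6} = -8 + \frac{H^{3}}{6}$)
$W{\left(u \right)} = 219 + 2 u^{2}$ ($W{\left(u \right)} = \left(u^{2} + u^{2}\right) + 219 = 2 u^{2} + 219 = 219 + 2 u^{2}$)
$a{\left(12 \right)} - W{\left(-130 \right)} = \left(-8 + \frac{12^{3}}{6}\right) - \left(219 + 2 \left(-130\right)^{2}\right) = \left(-8 + \frac{1}{6} \cdot 1728\right) - \left(219 + 2 \cdot 16900\right) = \left(-8 + 288\right) - \left(219 + 33800\right) = 280 - 34019 = -33739$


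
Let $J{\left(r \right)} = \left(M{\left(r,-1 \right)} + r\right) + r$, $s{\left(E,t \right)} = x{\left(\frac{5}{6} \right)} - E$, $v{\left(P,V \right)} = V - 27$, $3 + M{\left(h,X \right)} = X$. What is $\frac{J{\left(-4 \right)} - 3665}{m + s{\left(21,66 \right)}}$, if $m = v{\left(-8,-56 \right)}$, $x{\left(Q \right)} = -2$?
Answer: $\frac{3677}{106} \approx 34.689$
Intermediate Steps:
$M{\left(h,X \right)} = -3 + X$
$v{\left(P,V \right)} = -27 + V$
$s{\left(E,t \right)} = -2 - E$
$m = -83$ ($m = -27 - 56 = -83$)
$J{\left(r \right)} = -4 + 2 r$ ($J{\left(r \right)} = \left(\left(-3 - 1\right) + r\right) + r = \left(-4 + r\right) + r = -4 + 2 r$)
$\frac{J{\left(-4 \right)} - 3665}{m + s{\left(21,66 \right)}} = \frac{\left(-4 + 2 \left(-4\right)\right) - 3665}{-83 - 23} = \frac{\left(-4 - 8\right) - 3665}{-83 - 23} = \frac{-12 - 3665}{-83 - 23} = - \frac{3677}{-106} = \left(-3677\right) \left(- \frac{1}{106}\right) = \frac{3677}{106}$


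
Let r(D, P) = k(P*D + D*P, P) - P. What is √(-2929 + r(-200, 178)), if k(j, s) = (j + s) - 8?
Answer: 7*I*√1513 ≈ 272.28*I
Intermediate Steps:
k(j, s) = -8 + j + s
r(D, P) = -8 + 2*D*P (r(D, P) = (-8 + (P*D + D*P) + P) - P = (-8 + (D*P + D*P) + P) - P = (-8 + 2*D*P + P) - P = (-8 + P + 2*D*P) - P = -8 + 2*D*P)
√(-2929 + r(-200, 178)) = √(-2929 + (-8 + 2*(-200)*178)) = √(-2929 + (-8 - 71200)) = √(-2929 - 71208) = √(-74137) = 7*I*√1513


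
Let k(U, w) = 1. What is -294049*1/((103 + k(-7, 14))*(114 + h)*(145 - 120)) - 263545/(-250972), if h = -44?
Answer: -922602701/1631318000 ≈ -0.56556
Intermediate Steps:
-294049*1/((103 + k(-7, 14))*(114 + h)*(145 - 120)) - 263545/(-250972) = -294049*1/((103 + 1)*(114 - 44)*(145 - 120)) - 263545/(-250972) = -294049/((25*104)*70) - 263545*(-1/250972) = -294049/(2600*70) + 263545/250972 = -294049/182000 + 263545/250972 = -294049*1/182000 + 263545/250972 = -42007/26000 + 263545/250972 = -922602701/1631318000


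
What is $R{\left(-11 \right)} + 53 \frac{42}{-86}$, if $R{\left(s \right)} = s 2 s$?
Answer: $\frac{9293}{43} \approx 216.12$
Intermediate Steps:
$R{\left(s \right)} = 2 s^{2}$ ($R{\left(s \right)} = 2 s s = 2 s^{2}$)
$R{\left(-11 \right)} + 53 \frac{42}{-86} = 2 \left(-11\right)^{2} + 53 \frac{42}{-86} = 2 \cdot 121 + 53 \cdot 42 \left(- \frac{1}{86}\right) = 242 + 53 \left(- \frac{21}{43}\right) = 242 - \frac{1113}{43} = \frac{9293}{43}$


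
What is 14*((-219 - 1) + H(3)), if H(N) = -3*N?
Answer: -3206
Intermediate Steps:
14*((-219 - 1) + H(3)) = 14*((-219 - 1) - 3*3) = 14*(-220 - 9) = 14*(-229) = -3206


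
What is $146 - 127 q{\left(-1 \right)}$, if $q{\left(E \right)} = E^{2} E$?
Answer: $273$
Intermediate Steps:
$q{\left(E \right)} = E^{3}$
$146 - 127 q{\left(-1 \right)} = 146 - 127 \left(-1\right)^{3} = 146 - -127 = 146 + 127 = 273$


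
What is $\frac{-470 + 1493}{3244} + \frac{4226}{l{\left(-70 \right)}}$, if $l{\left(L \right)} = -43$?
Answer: $- \frac{13665155}{139492} \approx -97.964$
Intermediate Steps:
$\frac{-470 + 1493}{3244} + \frac{4226}{l{\left(-70 \right)}} = \frac{-470 + 1493}{3244} + \frac{4226}{-43} = 1023 \cdot \frac{1}{3244} + 4226 \left(- \frac{1}{43}\right) = \frac{1023}{3244} - \frac{4226}{43} = - \frac{13665155}{139492}$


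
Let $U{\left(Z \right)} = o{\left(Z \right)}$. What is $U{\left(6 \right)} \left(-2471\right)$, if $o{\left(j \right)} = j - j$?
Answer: $0$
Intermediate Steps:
$o{\left(j \right)} = 0$
$U{\left(Z \right)} = 0$
$U{\left(6 \right)} \left(-2471\right) = 0 \left(-2471\right) = 0$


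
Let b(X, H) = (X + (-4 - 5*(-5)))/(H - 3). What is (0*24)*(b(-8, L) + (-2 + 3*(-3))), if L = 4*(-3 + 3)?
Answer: 0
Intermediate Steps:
L = 0 (L = 4*0 = 0)
b(X, H) = (21 + X)/(-3 + H) (b(X, H) = (X + (-4 + 25))/(-3 + H) = (X + 21)/(-3 + H) = (21 + X)/(-3 + H))
(0*24)*(b(-8, L) + (-2 + 3*(-3))) = (0*24)*((21 - 8)/(-3 + 0) + (-2 + 3*(-3))) = 0*(13/(-3) + (-2 - 9)) = 0*(-1/3*13 - 11) = 0*(-13/3 - 11) = 0*(-46/3) = 0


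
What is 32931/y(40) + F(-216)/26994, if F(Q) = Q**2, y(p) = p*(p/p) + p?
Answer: 148778649/359920 ≈ 413.37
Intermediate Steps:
y(p) = 2*p (y(p) = p*1 + p = p + p = 2*p)
32931/y(40) + F(-216)/26994 = 32931/((2*40)) + (-216)**2/26994 = 32931/80 + 46656*(1/26994) = 32931*(1/80) + 7776/4499 = 32931/80 + 7776/4499 = 148778649/359920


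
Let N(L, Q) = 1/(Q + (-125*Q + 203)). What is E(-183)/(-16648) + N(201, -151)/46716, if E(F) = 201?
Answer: -44430730871/3680014312584 ≈ -0.012074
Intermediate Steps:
N(L, Q) = 1/(203 - 124*Q) (N(L, Q) = 1/(Q + (203 - 125*Q)) = 1/(203 - 124*Q))
E(-183)/(-16648) + N(201, -151)/46716 = 201/(-16648) - 1/(-203 + 124*(-151))/46716 = 201*(-1/16648) - 1/(-203 - 18724)*(1/46716) = -201/16648 - 1/(-18927)*(1/46716) = -201/16648 - 1*(-1/18927)*(1/46716) = -201/16648 + (1/18927)*(1/46716) = -201/16648 + 1/884193732 = -44430730871/3680014312584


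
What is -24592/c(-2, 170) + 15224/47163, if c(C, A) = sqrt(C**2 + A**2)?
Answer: 15224/47163 - 6148*sqrt(7226)/3613 ≈ -144.33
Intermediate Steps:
c(C, A) = sqrt(A**2 + C**2)
-24592/c(-2, 170) + 15224/47163 = -24592/sqrt(170**2 + (-2)**2) + 15224/47163 = -24592/sqrt(28900 + 4) + 15224*(1/47163) = -24592*sqrt(7226)/14452 + 15224/47163 = -6148*sqrt(7226)/3613 + 15224/47163 = 15224/47163 - 6148*sqrt(7226)/3613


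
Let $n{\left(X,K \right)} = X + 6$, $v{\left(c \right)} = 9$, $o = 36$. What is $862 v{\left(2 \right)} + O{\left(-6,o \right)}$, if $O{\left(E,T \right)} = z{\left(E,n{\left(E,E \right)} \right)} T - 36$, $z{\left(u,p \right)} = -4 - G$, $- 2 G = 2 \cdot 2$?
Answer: $7650$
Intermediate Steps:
$n{\left(X,K \right)} = 6 + X$
$G = -2$ ($G = - \frac{2 \cdot 2}{2} = \left(- \frac{1}{2}\right) 4 = -2$)
$z{\left(u,p \right)} = -2$ ($z{\left(u,p \right)} = -4 - -2 = -4 + 2 = -2$)
$O{\left(E,T \right)} = -36 - 2 T$ ($O{\left(E,T \right)} = - 2 T - 36 = -36 - 2 T$)
$862 v{\left(2 \right)} + O{\left(-6,o \right)} = 862 \cdot 9 - 108 = 7758 - 108 = 7650$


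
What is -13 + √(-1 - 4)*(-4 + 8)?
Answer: -13 + 4*I*√5 ≈ -13.0 + 8.9443*I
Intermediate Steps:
-13 + √(-1 - 4)*(-4 + 8) = -13 + √(-5)*4 = -13 + (I*√5)*4 = -13 + 4*I*√5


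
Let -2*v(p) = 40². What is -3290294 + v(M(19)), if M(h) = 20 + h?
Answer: -3291094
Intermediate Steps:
v(p) = -800 (v(p) = -½*40² = -½*1600 = -800)
-3290294 + v(M(19)) = -3290294 - 800 = -3291094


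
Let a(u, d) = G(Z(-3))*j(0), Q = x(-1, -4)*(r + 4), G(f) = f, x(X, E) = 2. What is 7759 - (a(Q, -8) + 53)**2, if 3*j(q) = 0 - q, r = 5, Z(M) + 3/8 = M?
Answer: 4950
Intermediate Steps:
Z(M) = -3/8 + M
j(q) = -q/3 (j(q) = (0 - q)/3 = (-q)/3 = -q/3)
Q = 18 (Q = 2*(5 + 4) = 2*9 = 18)
a(u, d) = 0 (a(u, d) = (-3/8 - 3)*(-1/3*0) = -27/8*0 = 0)
7759 - (a(Q, -8) + 53)**2 = 7759 - (0 + 53)**2 = 7759 - 1*53**2 = 7759 - 1*2809 = 7759 - 2809 = 4950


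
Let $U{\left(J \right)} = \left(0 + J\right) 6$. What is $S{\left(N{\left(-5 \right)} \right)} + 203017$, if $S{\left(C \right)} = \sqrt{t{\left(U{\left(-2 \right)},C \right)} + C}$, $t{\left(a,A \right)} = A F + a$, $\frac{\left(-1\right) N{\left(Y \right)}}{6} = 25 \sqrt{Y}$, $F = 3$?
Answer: $203017 + 2 \sqrt{-3 - 150 i \sqrt{5}} \approx 2.0304 \cdot 10^{5} - 26.016 i$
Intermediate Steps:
$U{\left(J \right)} = 6 J$ ($U{\left(J \right)} = J 6 = 6 J$)
$N{\left(Y \right)} = - 150 \sqrt{Y}$ ($N{\left(Y \right)} = - 6 \cdot 25 \sqrt{Y} = - 150 \sqrt{Y}$)
$t{\left(a,A \right)} = a + 3 A$ ($t{\left(a,A \right)} = A 3 + a = 3 A + a = a + 3 A$)
$S{\left(C \right)} = \sqrt{-12 + 4 C}$ ($S{\left(C \right)} = \sqrt{\left(6 \left(-2\right) + 3 C\right) + C} = \sqrt{\left(-12 + 3 C\right) + C} = \sqrt{-12 + 4 C}$)
$S{\left(N{\left(-5 \right)} \right)} + 203017 = 2 \sqrt{-3 - 150 \sqrt{-5}} + 203017 = 2 \sqrt{-3 - 150 i \sqrt{5}} + 203017 = 203017 + 2 \sqrt{-3 - 150 i \sqrt{5}}$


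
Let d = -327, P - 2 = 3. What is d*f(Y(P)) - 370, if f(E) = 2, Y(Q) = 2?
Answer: -1024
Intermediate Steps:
P = 5 (P = 2 + 3 = 5)
d*f(Y(P)) - 370 = -327*2 - 370 = -654 - 370 = -1024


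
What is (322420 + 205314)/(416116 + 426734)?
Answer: 263867/421425 ≈ 0.62613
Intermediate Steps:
(322420 + 205314)/(416116 + 426734) = 527734/842850 = 527734*(1/842850) = 263867/421425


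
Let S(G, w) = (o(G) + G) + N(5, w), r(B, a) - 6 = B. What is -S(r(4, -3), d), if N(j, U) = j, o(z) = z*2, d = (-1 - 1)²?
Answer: -35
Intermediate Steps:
d = 4 (d = (-2)² = 4)
o(z) = 2*z
r(B, a) = 6 + B
S(G, w) = 5 + 3*G (S(G, w) = (2*G + G) + 5 = 3*G + 5 = 5 + 3*G)
-S(r(4, -3), d) = -(5 + 3*(6 + 4)) = -(5 + 3*10) = -(5 + 30) = -1*35 = -35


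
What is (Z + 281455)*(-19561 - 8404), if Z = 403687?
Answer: -19159996030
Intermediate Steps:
(Z + 281455)*(-19561 - 8404) = (403687 + 281455)*(-19561 - 8404) = 685142*(-27965) = -19159996030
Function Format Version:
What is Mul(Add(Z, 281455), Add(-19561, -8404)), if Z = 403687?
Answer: -19159996030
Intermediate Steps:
Mul(Add(Z, 281455), Add(-19561, -8404)) = Mul(Add(403687, 281455), Add(-19561, -8404)) = Mul(685142, -27965) = -19159996030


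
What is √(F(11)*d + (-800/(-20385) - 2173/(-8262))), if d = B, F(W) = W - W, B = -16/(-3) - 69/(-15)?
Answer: √5807832366/138618 ≈ 0.54978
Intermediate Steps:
B = 149/15 (B = -16*(-⅓) - 69*(-1/15) = 16/3 + 23/5 = 149/15 ≈ 9.9333)
F(W) = 0
d = 149/15 ≈ 9.9333
√(F(11)*d + (-800/(-20385) - 2173/(-8262))) = √(0*(149/15) + (-800/(-20385) - 2173/(-8262))) = √(0 + (-800*(-1/20385) - 2173*(-1/8262))) = √(0 + (160/4077 + 2173/8262)) = √(0 + 377083/1247562) = √(377083/1247562) = √5807832366/138618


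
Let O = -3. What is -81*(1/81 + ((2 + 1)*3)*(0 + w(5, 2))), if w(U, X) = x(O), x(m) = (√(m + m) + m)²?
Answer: -2188 + 4374*I*√6 ≈ -2188.0 + 10714.0*I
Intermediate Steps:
x(m) = (m + √2*√m)² (x(m) = (√(2*m) + m)² = (√2*√m + m)² = (m + √2*√m)²)
w(U, X) = (-3 + I*√6)² (w(U, X) = (-3 + √2*√(-3))² = (-3 + √2*(I*√3))² = (-3 + I*√6)²)
-81*(1/81 + ((2 + 1)*3)*(0 + w(5, 2))) = -81*(1/81 + ((2 + 1)*3)*(0 + (3 - I*√6)²)) = -81*(1/81 + (3*3)*(3 - I*√6)²) = -81*(1/81 + 9*(3 - I*√6)²) = -1 - 729*(3 - I*√6)²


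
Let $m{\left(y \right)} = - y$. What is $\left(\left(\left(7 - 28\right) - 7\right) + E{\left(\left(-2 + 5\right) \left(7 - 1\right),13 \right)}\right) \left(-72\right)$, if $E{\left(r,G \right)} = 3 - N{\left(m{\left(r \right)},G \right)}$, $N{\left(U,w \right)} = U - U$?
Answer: $1800$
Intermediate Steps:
$N{\left(U,w \right)} = 0$
$E{\left(r,G \right)} = 3$ ($E{\left(r,G \right)} = 3 - 0 = 3 + 0 = 3$)
$\left(\left(\left(7 - 28\right) - 7\right) + E{\left(\left(-2 + 5\right) \left(7 - 1\right),13 \right)}\right) \left(-72\right) = \left(\left(\left(7 - 28\right) - 7\right) + 3\right) \left(-72\right) = \left(\left(-21 - 7\right) + 3\right) \left(-72\right) = \left(-28 + 3\right) \left(-72\right) = \left(-25\right) \left(-72\right) = 1800$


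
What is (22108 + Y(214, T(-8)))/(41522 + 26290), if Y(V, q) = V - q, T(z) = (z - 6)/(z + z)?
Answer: 59523/180832 ≈ 0.32916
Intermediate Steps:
T(z) = (-6 + z)/(2*z) (T(z) = (-6 + z)/((2*z)) = (-6 + z)*(1/(2*z)) = (-6 + z)/(2*z))
(22108 + Y(214, T(-8)))/(41522 + 26290) = (22108 + (214 - (-6 - 8)/(2*(-8))))/(41522 + 26290) = (22108 + (214 - (-1)*(-14)/(2*8)))/67812 = (22108 + (214 - 1*7/8))*(1/67812) = (22108 + (214 - 7/8))*(1/67812) = (22108 + 1705/8)*(1/67812) = (178569/8)*(1/67812) = 59523/180832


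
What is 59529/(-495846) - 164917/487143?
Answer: -12308063381/26838656442 ≈ -0.45859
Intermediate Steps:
59529/(-495846) - 164917/487143 = 59529*(-1/495846) - 164917*1/487143 = -19843/165282 - 164917/487143 = -12308063381/26838656442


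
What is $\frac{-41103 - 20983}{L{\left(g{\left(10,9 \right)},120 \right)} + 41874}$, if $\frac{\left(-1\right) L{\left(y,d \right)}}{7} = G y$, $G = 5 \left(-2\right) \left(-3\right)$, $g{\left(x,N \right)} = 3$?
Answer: $- \frac{31043}{20622} \approx -1.5053$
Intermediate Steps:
$G = 30$ ($G = \left(-10\right) \left(-3\right) = 30$)
$L{\left(y,d \right)} = - 210 y$ ($L{\left(y,d \right)} = - 7 \cdot 30 y = - 210 y$)
$\frac{-41103 - 20983}{L{\left(g{\left(10,9 \right)},120 \right)} + 41874} = \frac{-41103 - 20983}{\left(-210\right) 3 + 41874} = - \frac{62086}{-630 + 41874} = - \frac{62086}{41244} = \left(-62086\right) \frac{1}{41244} = - \frac{31043}{20622}$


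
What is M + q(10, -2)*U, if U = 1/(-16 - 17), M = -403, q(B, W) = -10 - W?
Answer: -13291/33 ≈ -402.76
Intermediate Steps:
U = -1/33 (U = 1/(-33) = -1/33 ≈ -0.030303)
M + q(10, -2)*U = -403 + (-10 - 1*(-2))*(-1/33) = -403 + (-10 + 2)*(-1/33) = -403 - 8*(-1/33) = -403 + 8/33 = -13291/33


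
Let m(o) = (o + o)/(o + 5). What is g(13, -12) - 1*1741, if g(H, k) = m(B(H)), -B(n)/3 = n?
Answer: -29558/17 ≈ -1738.7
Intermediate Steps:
B(n) = -3*n
m(o) = 2*o/(5 + o) (m(o) = (2*o)/(5 + o) = 2*o/(5 + o))
g(H, k) = -6*H/(5 - 3*H) (g(H, k) = 2*(-3*H)/(5 - 3*H) = -6*H/(5 - 3*H))
g(13, -12) - 1*1741 = 6*13/(-5 + 3*13) - 1*1741 = 6*13/(-5 + 39) - 1741 = 6*13/34 - 1741 = 6*13*(1/34) - 1741 = 39/17 - 1741 = -29558/17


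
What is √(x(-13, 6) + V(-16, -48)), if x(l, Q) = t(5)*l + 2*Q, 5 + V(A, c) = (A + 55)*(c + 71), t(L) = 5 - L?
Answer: 2*√226 ≈ 30.067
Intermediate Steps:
V(A, c) = -5 + (55 + A)*(71 + c) (V(A, c) = -5 + (A + 55)*(c + 71) = -5 + (55 + A)*(71 + c))
x(l, Q) = 2*Q (x(l, Q) = (5 - 1*5)*l + 2*Q = (5 - 5)*l + 2*Q = 0*l + 2*Q = 0 + 2*Q = 2*Q)
√(x(-13, 6) + V(-16, -48)) = √(2*6 + (3900 + 55*(-48) + 71*(-16) - 16*(-48))) = √(12 + (3900 - 2640 - 1136 + 768)) = √(12 + 892) = √904 = 2*√226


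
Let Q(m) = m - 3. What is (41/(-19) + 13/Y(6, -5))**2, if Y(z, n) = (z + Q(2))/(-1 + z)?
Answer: 42436/361 ≈ 117.55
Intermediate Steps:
Q(m) = -3 + m
Y(z, n) = 1 (Y(z, n) = (z + (-3 + 2))/(-1 + z) = (z - 1)/(-1 + z) = (-1 + z)/(-1 + z) = 1)
(41/(-19) + 13/Y(6, -5))**2 = (41/(-19) + 13/1)**2 = (41*(-1/19) + 13*1)**2 = (-41/19 + 13)**2 = (206/19)**2 = 42436/361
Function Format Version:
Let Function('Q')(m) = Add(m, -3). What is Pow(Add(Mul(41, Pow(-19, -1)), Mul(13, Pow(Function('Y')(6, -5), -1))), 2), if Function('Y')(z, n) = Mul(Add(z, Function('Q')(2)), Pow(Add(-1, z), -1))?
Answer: Rational(42436, 361) ≈ 117.55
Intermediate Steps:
Function('Q')(m) = Add(-3, m)
Function('Y')(z, n) = 1 (Function('Y')(z, n) = Mul(Add(z, Add(-3, 2)), Pow(Add(-1, z), -1)) = Mul(Add(z, -1), Pow(Add(-1, z), -1)) = Mul(Add(-1, z), Pow(Add(-1, z), -1)) = 1)
Pow(Add(Mul(41, Pow(-19, -1)), Mul(13, Pow(Function('Y')(6, -5), -1))), 2) = Pow(Add(Mul(41, Pow(-19, -1)), Mul(13, Pow(1, -1))), 2) = Pow(Add(Mul(41, Rational(-1, 19)), Mul(13, 1)), 2) = Pow(Add(Rational(-41, 19), 13), 2) = Pow(Rational(206, 19), 2) = Rational(42436, 361)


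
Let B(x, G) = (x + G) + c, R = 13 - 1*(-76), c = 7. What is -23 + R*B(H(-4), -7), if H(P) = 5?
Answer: 422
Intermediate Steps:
R = 89 (R = 13 + 76 = 89)
B(x, G) = 7 + G + x (B(x, G) = (x + G) + 7 = (G + x) + 7 = 7 + G + x)
-23 + R*B(H(-4), -7) = -23 + 89*(7 - 7 + 5) = -23 + 89*5 = -23 + 445 = 422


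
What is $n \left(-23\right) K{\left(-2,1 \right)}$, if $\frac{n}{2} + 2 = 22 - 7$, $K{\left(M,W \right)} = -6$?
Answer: $3588$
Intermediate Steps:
$n = 26$ ($n = -4 + 2 \left(22 - 7\right) = -4 + 2 \cdot 15 = -4 + 30 = 26$)
$n \left(-23\right) K{\left(-2,1 \right)} = 26 \left(-23\right) \left(-6\right) = \left(-598\right) \left(-6\right) = 3588$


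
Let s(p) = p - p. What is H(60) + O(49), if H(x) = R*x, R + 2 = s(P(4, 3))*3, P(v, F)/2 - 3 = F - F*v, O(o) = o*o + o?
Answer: 2330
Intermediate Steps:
O(o) = o + o² (O(o) = o² + o = o + o²)
P(v, F) = 6 + 2*F - 2*F*v (P(v, F) = 6 + 2*(F - F*v) = 6 + (2*F - 2*F*v) = 6 + 2*F - 2*F*v)
s(p) = 0
R = -2 (R = -2 + 0*3 = -2 + 0 = -2)
H(x) = -2*x
H(60) + O(49) = -2*60 + 49*(1 + 49) = -120 + 49*50 = -120 + 2450 = 2330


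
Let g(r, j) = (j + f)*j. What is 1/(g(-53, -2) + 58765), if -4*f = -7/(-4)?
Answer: 8/470159 ≈ 1.7016e-5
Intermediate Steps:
f = -7/16 (f = -(-7)/(4*(-4)) = -(-7)*(-1)/(4*4) = -¼*7/4 = -7/16 ≈ -0.43750)
g(r, j) = j*(-7/16 + j) (g(r, j) = (j - 7/16)*j = (-7/16 + j)*j = j*(-7/16 + j))
1/(g(-53, -2) + 58765) = 1/((1/16)*(-2)*(-7 + 16*(-2)) + 58765) = 1/((1/16)*(-2)*(-7 - 32) + 58765) = 1/((1/16)*(-2)*(-39) + 58765) = 1/(39/8 + 58765) = 1/(470159/8) = 8/470159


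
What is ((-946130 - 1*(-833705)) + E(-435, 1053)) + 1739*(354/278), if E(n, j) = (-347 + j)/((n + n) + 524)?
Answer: -2650283123/24047 ≈ -1.1021e+5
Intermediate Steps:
E(n, j) = (-347 + j)/(524 + 2*n) (E(n, j) = (-347 + j)/(2*n + 524) = (-347 + j)/(524 + 2*n))
((-946130 - 1*(-833705)) + E(-435, 1053)) + 1739*(354/278) = ((-946130 - 1*(-833705)) + (-347 + 1053)/(2*(262 - 435))) + 1739*(354/278) = ((-946130 + 833705) + (1/2)*706/(-173)) + 1739*(354*(1/278)) = (-112425 + (1/2)*(-1/173)*706) + 1739*(177/139) = (-112425 - 353/173) + 307803/139 = -19449878/173 + 307803/139 = -2650283123/24047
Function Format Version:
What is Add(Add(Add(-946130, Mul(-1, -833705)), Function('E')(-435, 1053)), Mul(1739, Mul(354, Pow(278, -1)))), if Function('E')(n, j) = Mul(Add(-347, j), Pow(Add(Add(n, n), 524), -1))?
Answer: Rational(-2650283123, 24047) ≈ -1.1021e+5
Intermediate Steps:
Function('E')(n, j) = Mul(Pow(Add(524, Mul(2, n)), -1), Add(-347, j)) (Function('E')(n, j) = Mul(Add(-347, j), Pow(Add(Mul(2, n), 524), -1)) = Mul(Add(-347, j), Pow(Add(524, Mul(2, n)), -1)) = Mul(Pow(Add(524, Mul(2, n)), -1), Add(-347, j)))
Add(Add(Add(-946130, Mul(-1, -833705)), Function('E')(-435, 1053)), Mul(1739, Mul(354, Pow(278, -1)))) = Add(Add(Add(-946130, Mul(-1, -833705)), Mul(Rational(1, 2), Pow(Add(262, -435), -1), Add(-347, 1053))), Mul(1739, Mul(354, Pow(278, -1)))) = Add(Add(Add(-946130, 833705), Mul(Rational(1, 2), Pow(-173, -1), 706)), Mul(1739, Mul(354, Rational(1, 278)))) = Add(Add(-112425, Mul(Rational(1, 2), Rational(-1, 173), 706)), Mul(1739, Rational(177, 139))) = Add(Add(-112425, Rational(-353, 173)), Rational(307803, 139)) = Add(Rational(-19449878, 173), Rational(307803, 139)) = Rational(-2650283123, 24047)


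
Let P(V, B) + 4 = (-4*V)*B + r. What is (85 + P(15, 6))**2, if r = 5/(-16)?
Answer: 19971961/256 ≈ 78016.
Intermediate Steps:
r = -5/16 (r = 5*(-1/16) = -5/16 ≈ -0.31250)
P(V, B) = -69/16 - 4*B*V (P(V, B) = -4 + ((-4*V)*B - 5/16) = -4 + (-4*B*V - 5/16) = -4 + (-5/16 - 4*B*V) = -69/16 - 4*B*V)
(85 + P(15, 6))**2 = (85 + (-69/16 - 4*6*15))**2 = (85 + (-69/16 - 360))**2 = (85 - 5829/16)**2 = (-4469/16)**2 = 19971961/256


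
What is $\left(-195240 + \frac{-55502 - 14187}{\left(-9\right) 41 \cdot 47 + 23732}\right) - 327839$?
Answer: $- \frac{3342021420}{6389} \approx -5.2309 \cdot 10^{5}$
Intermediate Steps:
$\left(-195240 + \frac{-55502 - 14187}{\left(-9\right) 41 \cdot 47 + 23732}\right) - 327839 = \left(-195240 - \frac{69689}{\left(-369\right) 47 + 23732}\right) - 327839 = \left(-195240 - \frac{69689}{-17343 + 23732}\right) - 327839 = \left(-195240 - \frac{69689}{6389}\right) - 327839 = - \frac{1247458049}{6389} - 327839 = - \frac{3342021420}{6389}$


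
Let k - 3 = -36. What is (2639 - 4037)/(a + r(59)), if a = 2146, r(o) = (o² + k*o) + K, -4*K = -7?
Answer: -1864/4909 ≈ -0.37971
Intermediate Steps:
k = -33 (k = 3 - 36 = -33)
K = 7/4 (K = -¼*(-7) = 7/4 ≈ 1.7500)
r(o) = 7/4 + o² - 33*o (r(o) = (o² - 33*o) + 7/4 = 7/4 + o² - 33*o)
(2639 - 4037)/(a + r(59)) = (2639 - 4037)/(2146 + (7/4 + 59² - 33*59)) = -1398/(2146 + (7/4 + 3481 - 1947)) = -1398/(2146 + 6143/4) = -1398/14727/4 = -1398*4/14727 = -1864/4909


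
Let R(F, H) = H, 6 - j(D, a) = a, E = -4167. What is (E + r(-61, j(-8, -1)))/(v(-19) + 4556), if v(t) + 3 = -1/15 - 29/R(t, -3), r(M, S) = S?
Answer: -20800/22813 ≈ -0.91176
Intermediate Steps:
j(D, a) = 6 - a
v(t) = 33/5 (v(t) = -3 + (-1/15 - 29/(-3)) = -3 + (-1*1/15 - 29*(-1/3)) = -3 + (-1/15 + 29/3) = -3 + 48/5 = 33/5)
(E + r(-61, j(-8, -1)))/(v(-19) + 4556) = (-4167 + (6 - 1*(-1)))/(33/5 + 4556) = (-4167 + (6 + 1))/(22813/5) = (-4167 + 7)*(5/22813) = -4160*5/22813 = -20800/22813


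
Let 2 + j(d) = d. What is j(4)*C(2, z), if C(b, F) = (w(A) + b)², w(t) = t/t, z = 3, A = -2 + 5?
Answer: 18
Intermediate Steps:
j(d) = -2 + d
A = 3
w(t) = 1
C(b, F) = (1 + b)²
j(4)*C(2, z) = (-2 + 4)*(1 + 2)² = 2*3² = 2*9 = 18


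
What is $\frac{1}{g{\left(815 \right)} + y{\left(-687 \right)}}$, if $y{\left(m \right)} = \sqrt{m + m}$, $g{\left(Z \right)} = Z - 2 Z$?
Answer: $- \frac{815}{665599} - \frac{i \sqrt{1374}}{665599} \approx -0.0012245 - 5.569 \cdot 10^{-5} i$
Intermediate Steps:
$g{\left(Z \right)} = - Z$
$y{\left(m \right)} = \sqrt{2} \sqrt{m}$ ($y{\left(m \right)} = \sqrt{2 m} = \sqrt{2} \sqrt{m}$)
$\frac{1}{g{\left(815 \right)} + y{\left(-687 \right)}} = \frac{1}{\left(-1\right) 815 + \sqrt{2} \sqrt{-687}} = \frac{1}{-815 + \sqrt{2} i \sqrt{687}} = \frac{1}{-815 + i \sqrt{1374}}$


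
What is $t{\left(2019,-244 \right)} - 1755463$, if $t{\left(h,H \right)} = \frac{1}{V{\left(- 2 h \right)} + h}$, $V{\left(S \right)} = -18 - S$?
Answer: $- \frac{10601241056}{6039} \approx -1.7555 \cdot 10^{6}$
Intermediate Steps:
$t{\left(h,H \right)} = \frac{1}{-18 + 3 h}$ ($t{\left(h,H \right)} = \frac{1}{\left(-18 - - 2 h\right) + h} = \frac{1}{\left(-18 + 2 h\right) + h} = \frac{1}{-18 + 3 h}$)
$t{\left(2019,-244 \right)} - 1755463 = \frac{1}{3 \left(-6 + 2019\right)} - 1755463 = \frac{1}{3 \cdot 2013} - 1755463 = \frac{1}{3} \cdot \frac{1}{2013} - 1755463 = \frac{1}{6039} - 1755463 = - \frac{10601241056}{6039}$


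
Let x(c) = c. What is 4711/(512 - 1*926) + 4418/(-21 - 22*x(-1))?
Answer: 1824341/414 ≈ 4406.6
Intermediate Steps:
4711/(512 - 1*926) + 4418/(-21 - 22*x(-1)) = 4711/(512 - 1*926) + 4418/(-21 - 22*(-1)) = 4711/(512 - 926) + 4418/(-21 + 22) = 4711/(-414) + 4418/1 = 4711*(-1/414) + 4418*1 = -4711/414 + 4418 = 1824341/414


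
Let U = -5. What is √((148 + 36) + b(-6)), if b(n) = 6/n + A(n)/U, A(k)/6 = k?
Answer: √4755/5 ≈ 13.791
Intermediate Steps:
A(k) = 6*k
b(n) = 6/n - 6*n/5 (b(n) = 6/n + (6*n)/(-5) = 6/n + (6*n)*(-⅕) = 6/n - 6*n/5)
√((148 + 36) + b(-6)) = √((148 + 36) + (6/(-6) - 6/5*(-6))) = √(184 + (6*(-⅙) + 36/5)) = √(184 + (-1 + 36/5)) = √(184 + 31/5) = √(951/5) = √4755/5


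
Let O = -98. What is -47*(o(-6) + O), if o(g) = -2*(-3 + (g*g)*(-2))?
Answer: -2444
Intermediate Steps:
o(g) = 6 + 4*g² (o(g) = -2*(-3 + g²*(-2)) = -2*(-3 - 2*g²) = 6 + 4*g²)
-47*(o(-6) + O) = -47*((6 + 4*(-6)²) - 98) = -47*((6 + 4*36) - 98) = -47*((6 + 144) - 98) = -47*(150 - 98) = -47*52 = -2444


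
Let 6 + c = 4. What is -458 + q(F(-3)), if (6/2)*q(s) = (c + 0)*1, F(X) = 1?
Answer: -1376/3 ≈ -458.67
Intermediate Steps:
c = -2 (c = -6 + 4 = -2)
q(s) = -⅔ (q(s) = ((-2 + 0)*1)/3 = (-2*1)/3 = (⅓)*(-2) = -⅔)
-458 + q(F(-3)) = -458 - ⅔ = -1376/3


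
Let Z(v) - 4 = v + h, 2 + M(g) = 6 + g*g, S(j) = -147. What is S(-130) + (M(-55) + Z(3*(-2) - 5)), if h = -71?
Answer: 2804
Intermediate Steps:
M(g) = 4 + g**2 (M(g) = -2 + (6 + g*g) = -2 + (6 + g**2) = 4 + g**2)
Z(v) = -67 + v (Z(v) = 4 + (v - 71) = 4 + (-71 + v) = -67 + v)
S(-130) + (M(-55) + Z(3*(-2) - 5)) = -147 + ((4 + (-55)**2) + (-67 + (3*(-2) - 5))) = -147 + ((4 + 3025) + (-67 + (-6 - 5))) = -147 + (3029 + (-67 - 11)) = -147 + (3029 - 78) = -147 + 2951 = 2804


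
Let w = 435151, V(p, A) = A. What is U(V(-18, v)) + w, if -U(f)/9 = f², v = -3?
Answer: 435070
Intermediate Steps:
U(f) = -9*f²
U(V(-18, v)) + w = -9*(-3)² + 435151 = -9*9 + 435151 = -81 + 435151 = 435070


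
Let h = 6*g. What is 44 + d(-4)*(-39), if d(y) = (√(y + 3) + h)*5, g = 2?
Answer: -2296 - 195*I ≈ -2296.0 - 195.0*I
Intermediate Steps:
h = 12 (h = 6*2 = 12)
d(y) = 60 + 5*√(3 + y) (d(y) = (√(y + 3) + 12)*5 = (√(3 + y) + 12)*5 = (12 + √(3 + y))*5 = 60 + 5*√(3 + y))
44 + d(-4)*(-39) = 44 + (60 + 5*√(3 - 4))*(-39) = 44 + (60 + 5*√(-1))*(-39) = 44 + (60 + 5*I)*(-39) = 44 + (-2340 - 195*I) = -2296 - 195*I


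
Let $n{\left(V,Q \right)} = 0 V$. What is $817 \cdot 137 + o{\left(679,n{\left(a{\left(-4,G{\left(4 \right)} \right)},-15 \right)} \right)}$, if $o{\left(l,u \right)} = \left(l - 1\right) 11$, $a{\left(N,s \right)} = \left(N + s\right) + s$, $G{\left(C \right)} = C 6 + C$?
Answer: $119387$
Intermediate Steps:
$G{\left(C \right)} = 7 C$ ($G{\left(C \right)} = 6 C + C = 7 C$)
$a{\left(N,s \right)} = N + 2 s$
$n{\left(V,Q \right)} = 0$
$o{\left(l,u \right)} = -11 + 11 l$ ($o{\left(l,u \right)} = \left(-1 + l\right) 11 = -11 + 11 l$)
$817 \cdot 137 + o{\left(679,n{\left(a{\left(-4,G{\left(4 \right)} \right)},-15 \right)} \right)} = 817 \cdot 137 + \left(-11 + 11 \cdot 679\right) = 111929 + \left(-11 + 7469\right) = 111929 + 7458 = 119387$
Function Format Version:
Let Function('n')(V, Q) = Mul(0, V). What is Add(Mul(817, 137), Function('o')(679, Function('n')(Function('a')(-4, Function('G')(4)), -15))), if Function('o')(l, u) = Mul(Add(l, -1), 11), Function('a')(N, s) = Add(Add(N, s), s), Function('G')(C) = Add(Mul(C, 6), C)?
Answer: 119387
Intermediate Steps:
Function('G')(C) = Mul(7, C) (Function('G')(C) = Add(Mul(6, C), C) = Mul(7, C))
Function('a')(N, s) = Add(N, Mul(2, s))
Function('n')(V, Q) = 0
Function('o')(l, u) = Add(-11, Mul(11, l)) (Function('o')(l, u) = Mul(Add(-1, l), 11) = Add(-11, Mul(11, l)))
Add(Mul(817, 137), Function('o')(679, Function('n')(Function('a')(-4, Function('G')(4)), -15))) = Add(Mul(817, 137), Add(-11, Mul(11, 679))) = Add(111929, Add(-11, 7469)) = Add(111929, 7458) = 119387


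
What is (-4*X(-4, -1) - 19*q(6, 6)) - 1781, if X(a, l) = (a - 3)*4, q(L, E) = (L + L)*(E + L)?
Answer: -4405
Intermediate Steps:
q(L, E) = 2*L*(E + L) (q(L, E) = (2*L)*(E + L) = 2*L*(E + L))
X(a, l) = -12 + 4*a (X(a, l) = (-3 + a)*4 = -12 + 4*a)
(-4*X(-4, -1) - 19*q(6, 6)) - 1781 = (-4*(-12 + 4*(-4)) - 38*6*(6 + 6)) - 1781 = (-4*(-12 - 16) - 38*6*12) - 1781 = (-4*(-28) - 19*144) - 1781 = (112 - 2736) - 1781 = -2624 - 1781 = -4405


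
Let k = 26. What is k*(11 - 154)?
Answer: -3718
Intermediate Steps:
k*(11 - 154) = 26*(11 - 154) = 26*(-143) = -3718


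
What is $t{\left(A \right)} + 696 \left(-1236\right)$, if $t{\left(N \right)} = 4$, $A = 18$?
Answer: $-860252$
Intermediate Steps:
$t{\left(A \right)} + 696 \left(-1236\right) = 4 + 696 \left(-1236\right) = 4 - 860256 = -860252$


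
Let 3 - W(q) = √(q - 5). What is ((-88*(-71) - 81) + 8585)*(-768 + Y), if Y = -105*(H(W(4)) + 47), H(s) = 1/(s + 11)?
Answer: -16595424672/197 - 1548960*I/197 ≈ -8.4241e+7 - 7862.7*I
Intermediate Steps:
W(q) = 3 - √(-5 + q) (W(q) = 3 - √(q - 5) = 3 - √(-5 + q))
H(s) = 1/(11 + s)
Y = -4935 - 105*(14 + I)/197 (Y = -105*(1/(11 + (3 - √(-5 + 4))) + 47) = -105*(1/(11 + (3 - √(-1))) + 47) = -105*(1/(11 + (3 - I)) + 47) = -105*(1/(14 - I) + 47) = -105*((14 + I)/197 + 47) = -105*(47 + (14 + I)/197) = -4935 - 105*(14 + I)/197 ≈ -4942.5 - 0.533*I)
((-88*(-71) - 81) + 8585)*(-768 + Y) = ((-88*(-71) - 81) + 8585)*(-768 + (-973665/197 - 105*I/197)) = ((6248 - 81) + 8585)*(-1124961/197 - 105*I/197) = (6167 + 8585)*(-1124961/197 - 105*I/197) = 14752*(-1124961/197 - 105*I/197) = -16595424672/197 - 1548960*I/197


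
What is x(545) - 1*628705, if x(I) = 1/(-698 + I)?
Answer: -96191866/153 ≈ -6.2871e+5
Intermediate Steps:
x(545) - 1*628705 = 1/(-698 + 545) - 1*628705 = 1/(-153) - 628705 = -1/153 - 628705 = -96191866/153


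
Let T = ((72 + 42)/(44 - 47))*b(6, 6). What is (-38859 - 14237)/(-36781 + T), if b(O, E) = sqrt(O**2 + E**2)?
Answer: 1952923976/1352737993 - 12105888*sqrt(2)/1352737993 ≈ 1.4310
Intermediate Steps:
b(O, E) = sqrt(E**2 + O**2)
T = -228*sqrt(2) (T = ((72 + 42)/(44 - 47))*sqrt(6**2 + 6**2) = (114/(-3))*sqrt(36 + 36) = (114*(-1/3))*sqrt(72) = -228*sqrt(2) ≈ -322.44)
(-38859 - 14237)/(-36781 + T) = (-38859 - 14237)/(-36781 - 228*sqrt(2)) = -53096/(-36781 - 228*sqrt(2))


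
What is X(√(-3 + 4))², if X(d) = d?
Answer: 1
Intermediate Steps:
X(√(-3 + 4))² = (√(-3 + 4))² = (√1)² = 1² = 1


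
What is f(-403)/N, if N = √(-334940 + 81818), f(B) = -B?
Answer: -403*I*√253122/253122 ≈ -0.80101*I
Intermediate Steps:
N = I*√253122 (N = √(-253122) = I*√253122 ≈ 503.11*I)
f(-403)/N = (-1*(-403))/((I*√253122)) = 403*(-I*√253122/253122) = -403*I*√253122/253122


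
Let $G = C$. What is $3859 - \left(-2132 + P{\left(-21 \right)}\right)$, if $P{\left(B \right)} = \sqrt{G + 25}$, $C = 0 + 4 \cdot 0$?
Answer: $5986$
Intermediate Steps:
$C = 0$ ($C = 0 + 0 = 0$)
$G = 0$
$P{\left(B \right)} = 5$ ($P{\left(B \right)} = \sqrt{0 + 25} = \sqrt{25} = 5$)
$3859 - \left(-2132 + P{\left(-21 \right)}\right) = 3859 + \left(2132 - 5\right) = 3859 + 2127 = 5986$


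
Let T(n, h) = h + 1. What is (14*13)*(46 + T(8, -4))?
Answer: 7826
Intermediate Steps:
T(n, h) = 1 + h
(14*13)*(46 + T(8, -4)) = (14*13)*(46 + (1 - 4)) = 182*(46 - 3) = 182*43 = 7826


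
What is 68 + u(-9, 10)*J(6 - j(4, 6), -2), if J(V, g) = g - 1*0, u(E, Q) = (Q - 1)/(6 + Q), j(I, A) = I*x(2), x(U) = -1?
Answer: 535/8 ≈ 66.875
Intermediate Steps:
j(I, A) = -I (j(I, A) = I*(-1) = -I)
u(E, Q) = (-1 + Q)/(6 + Q)
J(V, g) = g (J(V, g) = g + 0 = g)
68 + u(-9, 10)*J(6 - j(4, 6), -2) = 68 + ((-1 + 10)/(6 + 10))*(-2) = 68 + (9/16)*(-2) = 68 - 9/8 = 535/8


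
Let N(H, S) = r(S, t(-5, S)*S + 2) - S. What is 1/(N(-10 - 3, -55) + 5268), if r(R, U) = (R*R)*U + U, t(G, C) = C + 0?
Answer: 1/9165025 ≈ 1.0911e-7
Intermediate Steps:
t(G, C) = C
r(R, U) = U + U*R**2 (r(R, U) = R**2*U + U = U*R**2 + U = U + U*R**2)
N(H, S) = -S + (1 + S**2)*(2 + S**2) (N(H, S) = (S*S + 2)*(1 + S**2) - S = (S**2 + 2)*(1 + S**2) - S = (2 + S**2)*(1 + S**2) - S = (1 + S**2)*(2 + S**2) - S = -S + (1 + S**2)*(2 + S**2))
1/(N(-10 - 3, -55) + 5268) = 1/((-1*(-55) + (1 + (-55)**2)*(2 + (-55)**2)) + 5268) = 1/((55 + (1 + 3025)*(2 + 3025)) + 5268) = 1/((55 + 3026*3027) + 5268) = 1/((55 + 9159702) + 5268) = 1/(9159757 + 5268) = 1/9165025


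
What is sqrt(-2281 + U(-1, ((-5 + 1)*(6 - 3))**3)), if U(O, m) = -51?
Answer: 2*I*sqrt(583) ≈ 48.291*I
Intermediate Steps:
sqrt(-2281 + U(-1, ((-5 + 1)*(6 - 3))**3)) = sqrt(-2281 - 51) = sqrt(-2332) = 2*I*sqrt(583)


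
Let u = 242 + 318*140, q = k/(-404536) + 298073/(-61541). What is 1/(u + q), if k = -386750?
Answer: 12447774988/557138913874167 ≈ 2.2342e-5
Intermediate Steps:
q = -48390138689/12447774988 (q = -386750/(-404536) + 298073/(-61541) = -386750*(-1/404536) + 298073*(-1/61541) = 193375/202268 - 298073/61541 = -48390138689/12447774988 ≈ -3.8875)
u = 44762 (u = 242 + 44520 = 44762)
1/(u + q) = 1/(44762 - 48390138689/12447774988) = 1/(557138913874167/12447774988) = 12447774988/557138913874167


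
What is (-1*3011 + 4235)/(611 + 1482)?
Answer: 1224/2093 ≈ 0.58481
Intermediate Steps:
(-1*3011 + 4235)/(611 + 1482) = (-3011 + 4235)/2093 = 1224*(1/2093) = 1224/2093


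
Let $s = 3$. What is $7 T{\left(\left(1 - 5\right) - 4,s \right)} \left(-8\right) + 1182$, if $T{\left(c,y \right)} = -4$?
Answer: $1406$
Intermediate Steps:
$7 T{\left(\left(1 - 5\right) - 4,s \right)} \left(-8\right) + 1182 = 7 \left(-4\right) \left(-8\right) + 1182 = \left(-28\right) \left(-8\right) + 1182 = 224 + 1182 = 1406$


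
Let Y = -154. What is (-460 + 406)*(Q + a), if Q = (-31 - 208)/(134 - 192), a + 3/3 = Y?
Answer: 236277/29 ≈ 8147.5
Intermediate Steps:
a = -155 (a = -1 - 154 = -155)
Q = 239/58 (Q = -239/(-58) = -239*(-1/58) = 239/58 ≈ 4.1207)
(-460 + 406)*(Q + a) = (-460 + 406)*(239/58 - 155) = -54*(-8751/58) = 236277/29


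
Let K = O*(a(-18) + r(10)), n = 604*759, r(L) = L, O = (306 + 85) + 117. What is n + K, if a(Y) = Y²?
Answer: 628108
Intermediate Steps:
O = 508 (O = 391 + 117 = 508)
n = 458436
K = 169672 (K = 508*((-18)² + 10) = 508*(324 + 10) = 508*334 = 169672)
n + K = 458436 + 169672 = 628108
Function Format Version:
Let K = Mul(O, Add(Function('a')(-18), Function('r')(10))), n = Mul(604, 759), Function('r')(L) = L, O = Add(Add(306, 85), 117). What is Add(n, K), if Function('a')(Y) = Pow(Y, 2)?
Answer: 628108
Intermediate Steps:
O = 508 (O = Add(391, 117) = 508)
n = 458436
K = 169672 (K = Mul(508, Add(Pow(-18, 2), 10)) = Mul(508, Add(324, 10)) = Mul(508, 334) = 169672)
Add(n, K) = Add(458436, 169672) = 628108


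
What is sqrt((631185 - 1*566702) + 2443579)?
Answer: sqrt(2508062) ≈ 1583.7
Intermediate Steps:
sqrt((631185 - 1*566702) + 2443579) = sqrt((631185 - 566702) + 2443579) = sqrt(64483 + 2443579) = sqrt(2508062)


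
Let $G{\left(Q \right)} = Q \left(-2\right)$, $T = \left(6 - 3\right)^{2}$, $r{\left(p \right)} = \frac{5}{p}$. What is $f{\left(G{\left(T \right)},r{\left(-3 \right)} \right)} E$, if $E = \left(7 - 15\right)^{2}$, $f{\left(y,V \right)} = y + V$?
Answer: $- \frac{3776}{3} \approx -1258.7$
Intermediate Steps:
$T = 9$ ($T = 3^{2} = 9$)
$G{\left(Q \right)} = - 2 Q$
$f{\left(y,V \right)} = V + y$
$E = 64$ ($E = \left(-8\right)^{2} = 64$)
$f{\left(G{\left(T \right)},r{\left(-3 \right)} \right)} E = \left(\frac{5}{-3} - 18\right) 64 = \left(5 \left(- \frac{1}{3}\right) - 18\right) 64 = \left(- \frac{5}{3} - 18\right) 64 = \left(- \frac{59}{3}\right) 64 = - \frac{3776}{3}$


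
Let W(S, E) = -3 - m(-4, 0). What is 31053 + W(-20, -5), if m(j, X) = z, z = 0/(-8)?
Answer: 31050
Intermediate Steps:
z = 0 (z = 0*(-⅛) = 0)
m(j, X) = 0
W(S, E) = -3 (W(S, E) = -3 - 1*0 = -3 + 0 = -3)
31053 + W(-20, -5) = 31053 - 3 = 31050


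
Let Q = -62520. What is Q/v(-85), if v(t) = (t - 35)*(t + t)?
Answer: -521/170 ≈ -3.0647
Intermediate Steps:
v(t) = 2*t*(-35 + t) (v(t) = (-35 + t)*(2*t) = 2*t*(-35 + t))
Q/v(-85) = -62520*(-1/(170*(-35 - 85))) = -62520/(2*(-85)*(-120)) = -62520/20400 = -62520*1/20400 = -521/170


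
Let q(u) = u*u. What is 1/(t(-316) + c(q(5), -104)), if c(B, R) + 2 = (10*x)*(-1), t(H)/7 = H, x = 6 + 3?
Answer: -1/2304 ≈ -0.00043403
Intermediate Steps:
q(u) = u²
x = 9
t(H) = 7*H
c(B, R) = -92 (c(B, R) = -2 + (10*9)*(-1) = -2 + 90*(-1) = -2 - 90 = -92)
1/(t(-316) + c(q(5), -104)) = 1/(7*(-316) - 92) = 1/(-2212 - 92) = 1/(-2304) = -1/2304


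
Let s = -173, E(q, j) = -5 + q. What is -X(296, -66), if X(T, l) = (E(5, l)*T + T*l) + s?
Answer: 19709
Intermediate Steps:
X(T, l) = -173 + T*l (X(T, l) = ((-5 + 5)*T + T*l) - 173 = (0*T + T*l) - 173 = (0 + T*l) - 173 = T*l - 173 = -173 + T*l)
-X(296, -66) = -(-173 + 296*(-66)) = -(-173 - 19536) = -1*(-19709) = 19709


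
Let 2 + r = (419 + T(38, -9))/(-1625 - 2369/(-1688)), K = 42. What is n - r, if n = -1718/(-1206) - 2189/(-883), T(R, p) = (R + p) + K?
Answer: 9055194558302/1459246235319 ≈ 6.2054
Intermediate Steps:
T(R, p) = 42 + R + p (T(R, p) = (R + p) + 42 = 42 + R + p)
n = 2078464/532449 (n = -1718*(-1/1206) - 2189*(-1/883) = 859/603 + 2189/883 = 2078464/532449 ≈ 3.9036)
r = -6308382/2740631 (r = -2 + (419 + (42 + 38 - 9))/(-1625 - 2369/(-1688)) = -2 + (419 + 71)/(-1625 - 2369*(-1/1688)) = -2 + 490/(-1625 + 2369/1688) = -2 + 490/(-2740631/1688) = -2 + 490*(-1688/2740631) = -2 - 827120/2740631 = -6308382/2740631 ≈ -2.3018)
n - r = 2078464/532449 - 1*(-6308382/2740631) = 2078464/532449 + 6308382/2740631 = 9055194558302/1459246235319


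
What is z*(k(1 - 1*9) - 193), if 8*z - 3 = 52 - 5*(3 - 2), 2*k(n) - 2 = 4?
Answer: -2375/2 ≈ -1187.5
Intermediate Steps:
k(n) = 3 (k(n) = 1 + (½)*4 = 1 + 2 = 3)
z = 25/4 (z = 3/8 + (52 - 5*(3 - 2))/8 = 3/8 + (52 - 5*1)/8 = 3/8 + (52 - 5)/8 = 3/8 + (⅛)*47 = 3/8 + 47/8 = 25/4 ≈ 6.2500)
z*(k(1 - 1*9) - 193) = 25*(3 - 193)/4 = (25/4)*(-190) = -2375/2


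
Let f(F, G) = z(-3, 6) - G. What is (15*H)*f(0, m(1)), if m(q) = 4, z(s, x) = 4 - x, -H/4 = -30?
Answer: -10800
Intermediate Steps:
H = 120 (H = -4*(-30) = 120)
f(F, G) = -2 - G (f(F, G) = (4 - 1*6) - G = (4 - 6) - G = -2 - G)
(15*H)*f(0, m(1)) = (15*120)*(-2 - 1*4) = 1800*(-2 - 4) = 1800*(-6) = -10800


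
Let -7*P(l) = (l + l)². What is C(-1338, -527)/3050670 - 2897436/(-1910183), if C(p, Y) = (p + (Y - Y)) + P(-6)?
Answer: 2061856057817/1359712193609 ≈ 1.5164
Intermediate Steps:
P(l) = -4*l²/7 (P(l) = -(l + l)²/7 = -4*l²/7)
C(p, Y) = -144/7 + p (C(p, Y) = (p + (Y - Y)) - 4/7*(-6)² = (p + 0) - 4/7*36 = p - 144/7 = -144/7 + p)
C(-1338, -527)/3050670 - 2897436/(-1910183) = (-144/7 - 1338)/3050670 - 2897436/(-1910183) = -9510/7*1/3050670 - 2897436*(-1/1910183) = -317/711823 + 2897436/1910183 = 2061856057817/1359712193609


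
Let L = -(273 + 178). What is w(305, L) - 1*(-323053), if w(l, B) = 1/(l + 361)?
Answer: 215153299/666 ≈ 3.2305e+5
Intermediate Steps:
L = -451 (L = -1*451 = -451)
w(l, B) = 1/(361 + l)
w(305, L) - 1*(-323053) = 1/(361 + 305) - 1*(-323053) = 1/666 + 323053 = 215153299/666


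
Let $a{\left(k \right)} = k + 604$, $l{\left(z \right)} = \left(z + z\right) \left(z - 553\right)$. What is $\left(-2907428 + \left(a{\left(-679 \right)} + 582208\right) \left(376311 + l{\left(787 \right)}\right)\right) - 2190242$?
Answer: $433466851721$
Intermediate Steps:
$l{\left(z \right)} = 2 z \left(-553 + z\right)$
$a{\left(k \right)} = 604 + k$
$\left(-2907428 + \left(a{\left(-679 \right)} + 582208\right) \left(376311 + l{\left(787 \right)}\right)\right) - 2190242 = \left(-2907428 + \left(\left(604 - 679\right) + 582208\right) \left(376311 + 2 \cdot 787 \left(-553 + 787\right)\right)\right) - 2190242 = \left(-2907428 + \left(-75 + 582208\right) \left(376311 + 2 \cdot 787 \cdot 234\right)\right) - 2190242 = \left(-2907428 + 582133 \left(376311 + 368316\right)\right) - 2190242 = \left(-2907428 + 582133 \cdot 744627\right) - 2190242 = \left(-2907428 + 433471949391\right) - 2190242 = 433469041963 - 2190242 = 433466851721$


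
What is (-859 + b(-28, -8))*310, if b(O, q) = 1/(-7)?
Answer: -1864340/7 ≈ -2.6633e+5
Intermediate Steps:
b(O, q) = -⅐
(-859 + b(-28, -8))*310 = (-859 - ⅐)*310 = -6014/7*310 = -1864340/7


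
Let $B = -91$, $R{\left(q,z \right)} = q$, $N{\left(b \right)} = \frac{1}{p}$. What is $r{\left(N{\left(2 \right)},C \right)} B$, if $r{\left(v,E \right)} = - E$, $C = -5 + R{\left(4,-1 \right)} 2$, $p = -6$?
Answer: $273$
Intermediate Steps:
$N{\left(b \right)} = - \frac{1}{6}$ ($N{\left(b \right)} = \frac{1}{-6} = - \frac{1}{6}$)
$C = 3$ ($C = -5 + 4 \cdot 2 = -5 + 8 = 3$)
$r{\left(N{\left(2 \right)},C \right)} B = \left(-1\right) 3 \left(-91\right) = \left(-3\right) \left(-91\right) = 273$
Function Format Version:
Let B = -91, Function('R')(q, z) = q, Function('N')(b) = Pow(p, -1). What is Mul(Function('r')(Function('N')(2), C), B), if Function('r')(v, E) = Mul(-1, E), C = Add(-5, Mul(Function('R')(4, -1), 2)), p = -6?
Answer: 273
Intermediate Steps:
Function('N')(b) = Rational(-1, 6) (Function('N')(b) = Pow(-6, -1) = Rational(-1, 6))
C = 3 (C = Add(-5, Mul(4, 2)) = Add(-5, 8) = 3)
Mul(Function('r')(Function('N')(2), C), B) = Mul(Mul(-1, 3), -91) = Mul(-3, -91) = 273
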